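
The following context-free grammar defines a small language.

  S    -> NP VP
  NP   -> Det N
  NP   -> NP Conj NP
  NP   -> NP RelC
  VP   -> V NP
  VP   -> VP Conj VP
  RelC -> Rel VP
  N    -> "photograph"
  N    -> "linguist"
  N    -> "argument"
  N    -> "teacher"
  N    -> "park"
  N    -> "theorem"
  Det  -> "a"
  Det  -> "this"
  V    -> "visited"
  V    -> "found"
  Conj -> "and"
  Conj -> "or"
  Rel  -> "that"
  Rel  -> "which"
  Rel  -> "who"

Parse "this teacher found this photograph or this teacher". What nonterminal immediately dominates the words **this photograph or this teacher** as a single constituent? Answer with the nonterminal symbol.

NP

[S [NP [Det this] [N teacher]] [VP [V found] [NP [NP [Det this] [N photograph]] [Conj or] [NP [Det this] [N teacher]]]]]
The span 'this photograph or this teacher' is the NP node built by NP → NP Conj NP.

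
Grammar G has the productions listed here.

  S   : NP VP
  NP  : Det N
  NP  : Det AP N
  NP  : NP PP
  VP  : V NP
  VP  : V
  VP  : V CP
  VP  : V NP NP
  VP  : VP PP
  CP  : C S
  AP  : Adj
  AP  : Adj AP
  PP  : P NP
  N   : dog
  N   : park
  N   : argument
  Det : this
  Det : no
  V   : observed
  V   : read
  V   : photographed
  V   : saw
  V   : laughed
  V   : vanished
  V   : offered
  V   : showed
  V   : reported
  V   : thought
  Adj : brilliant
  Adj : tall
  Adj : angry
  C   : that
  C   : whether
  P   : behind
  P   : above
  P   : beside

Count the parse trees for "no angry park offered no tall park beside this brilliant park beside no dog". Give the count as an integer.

Two of the 5 distinct bracketings:
[S [NP [Det no] [AP [Adj angry]] [N park]] [VP [V offered] [NP [NP [Det no] [AP [Adj tall]] [N park]] [PP [P beside] [NP [NP [Det this] [AP [Adj brilliant]] [N park]] [PP [P beside] [NP [Det no] [N dog]]]]]]]]
[S [NP [Det no] [AP [Adj angry]] [N park]] [VP [V offered] [NP [NP [NP [Det no] [AP [Adj tall]] [N park]] [PP [P beside] [NP [Det this] [AP [Adj brilliant]] [N park]]]] [PP [P beside] [NP [Det no] [N dog]]]]]]
The trees differ in how a recursive rule is bracketed over the same span.

5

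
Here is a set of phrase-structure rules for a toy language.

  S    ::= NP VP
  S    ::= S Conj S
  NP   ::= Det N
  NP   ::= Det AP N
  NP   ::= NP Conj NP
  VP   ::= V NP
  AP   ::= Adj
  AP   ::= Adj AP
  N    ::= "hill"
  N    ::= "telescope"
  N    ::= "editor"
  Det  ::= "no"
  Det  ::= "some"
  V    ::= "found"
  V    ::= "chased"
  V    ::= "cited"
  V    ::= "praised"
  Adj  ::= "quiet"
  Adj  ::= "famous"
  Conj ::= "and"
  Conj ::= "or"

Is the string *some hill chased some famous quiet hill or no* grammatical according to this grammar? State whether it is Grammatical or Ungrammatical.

For S → NP VP, the only prefix that parses as NP is 'some hill', but the remainder 'chased some famous quiet hill or no' is not a VP under these rules. The alternative S rule S → S Conj S likewise has no satisfying split.

Ungrammatical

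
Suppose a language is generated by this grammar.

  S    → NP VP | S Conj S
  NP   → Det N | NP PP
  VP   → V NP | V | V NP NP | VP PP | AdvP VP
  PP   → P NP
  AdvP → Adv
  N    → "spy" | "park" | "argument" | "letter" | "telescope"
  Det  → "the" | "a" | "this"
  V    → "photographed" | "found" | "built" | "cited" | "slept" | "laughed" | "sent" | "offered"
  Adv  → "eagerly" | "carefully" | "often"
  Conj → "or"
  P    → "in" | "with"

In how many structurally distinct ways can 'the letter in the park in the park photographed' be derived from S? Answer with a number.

2

The two bracketings:
[S [NP [NP [Det the] [N letter]] [PP [P in] [NP [NP [Det the] [N park]] [PP [P in] [NP [Det the] [N park]]]]]] [VP [V photographed]]]
[S [NP [NP [NP [Det the] [N letter]] [PP [P in] [NP [Det the] [N park]]]] [PP [P in] [NP [Det the] [N park]]]] [VP [V photographed]]]
The trees differ in how a recursive rule is bracketed over the same span.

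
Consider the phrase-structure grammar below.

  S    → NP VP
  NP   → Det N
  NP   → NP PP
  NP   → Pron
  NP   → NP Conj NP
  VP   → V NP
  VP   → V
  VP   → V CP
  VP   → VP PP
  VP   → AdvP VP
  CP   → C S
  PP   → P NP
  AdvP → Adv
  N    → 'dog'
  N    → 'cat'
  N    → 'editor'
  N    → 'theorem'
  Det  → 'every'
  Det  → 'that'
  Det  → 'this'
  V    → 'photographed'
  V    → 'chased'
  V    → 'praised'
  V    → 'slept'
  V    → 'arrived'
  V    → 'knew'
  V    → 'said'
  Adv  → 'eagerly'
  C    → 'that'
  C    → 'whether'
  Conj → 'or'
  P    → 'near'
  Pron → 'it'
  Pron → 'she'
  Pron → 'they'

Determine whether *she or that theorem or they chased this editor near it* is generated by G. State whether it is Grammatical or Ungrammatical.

S
  NP
    NP
      Pron: she
    Conj: or
    NP
      NP
        Det: that
        N: theorem
      Conj: or
      NP
        Pron: they
  VP
    V: chased
    NP
      NP
        Det: this
        N: editor
      PP
        P: near
        NP
          Pron: it
The bracketing above is licensed at every node by one of the given productions, with S at the root.

Grammatical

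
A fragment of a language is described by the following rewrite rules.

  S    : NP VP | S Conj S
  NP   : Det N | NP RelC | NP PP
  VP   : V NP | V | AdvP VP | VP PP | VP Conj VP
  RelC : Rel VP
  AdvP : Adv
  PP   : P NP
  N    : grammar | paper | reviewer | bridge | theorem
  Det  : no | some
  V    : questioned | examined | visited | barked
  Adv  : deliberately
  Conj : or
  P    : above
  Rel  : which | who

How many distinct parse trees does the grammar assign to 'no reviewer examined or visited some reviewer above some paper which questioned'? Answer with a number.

4

Two of the 4 distinct bracketings:
[S [NP [Det no] [N reviewer]] [VP [VP [VP [V examined]] [Conj or] [VP [V visited] [NP [Det some] [N reviewer]]]] [PP [P above] [NP [NP [Det some] [N paper]] [RelC [Rel which] [VP [V questioned]]]]]]]
[S [NP [Det no] [N reviewer]] [VP [VP [V examined]] [Conj or] [VP [V visited] [NP [NP [NP [Det some] [N reviewer]] [PP [P above] [NP [Det some] [N paper]]]] [RelC [Rel which] [VP [V questioned]]]]]]]
The difference turns on whether NP → NP PP is used at the relevant span, versus an alternative expansion of NP.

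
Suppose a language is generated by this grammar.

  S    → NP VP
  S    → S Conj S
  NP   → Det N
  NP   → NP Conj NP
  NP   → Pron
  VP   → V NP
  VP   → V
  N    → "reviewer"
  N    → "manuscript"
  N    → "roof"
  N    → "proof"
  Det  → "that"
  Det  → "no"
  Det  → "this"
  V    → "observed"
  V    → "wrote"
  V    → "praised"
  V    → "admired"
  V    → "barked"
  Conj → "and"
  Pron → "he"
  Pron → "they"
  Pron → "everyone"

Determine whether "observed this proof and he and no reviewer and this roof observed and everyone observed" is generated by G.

Ungrammatical

For S → NP VP, no prefix of the string parses as an NP. The alternative S rule S → S Conj S likewise has no satisfying split.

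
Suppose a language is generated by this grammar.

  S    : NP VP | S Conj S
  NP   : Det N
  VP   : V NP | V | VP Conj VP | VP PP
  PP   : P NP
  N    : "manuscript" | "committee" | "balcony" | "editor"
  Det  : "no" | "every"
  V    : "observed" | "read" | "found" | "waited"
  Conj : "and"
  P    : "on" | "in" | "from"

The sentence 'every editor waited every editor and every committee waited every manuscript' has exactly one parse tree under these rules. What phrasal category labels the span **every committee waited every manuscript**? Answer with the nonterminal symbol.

S
  S
    NP
      Det: every
      N: editor
    VP
      V: waited
      NP
        Det: every
        N: editor
  Conj: and
  S
    NP
      Det: every
      N: committee
    VP
      V: waited
      NP
        Det: every
        N: manuscript
The span 'every committee waited every manuscript' is the S node built by S → NP VP.

S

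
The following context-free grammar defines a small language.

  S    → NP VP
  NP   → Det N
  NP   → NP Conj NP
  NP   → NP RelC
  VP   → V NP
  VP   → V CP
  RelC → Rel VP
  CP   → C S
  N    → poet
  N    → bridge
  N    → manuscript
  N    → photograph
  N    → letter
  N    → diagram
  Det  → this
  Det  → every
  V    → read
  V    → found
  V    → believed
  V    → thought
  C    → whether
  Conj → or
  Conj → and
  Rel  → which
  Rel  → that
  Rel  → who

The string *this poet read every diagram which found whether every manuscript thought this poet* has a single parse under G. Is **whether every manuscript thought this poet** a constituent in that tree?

Yes

[S [NP [Det this] [N poet]] [VP [V read] [NP [NP [Det every] [N diagram]] [RelC [Rel which] [VP [V found] [CP [C whether] [S [NP [Det every] [N manuscript]] [VP [V thought] [NP [Det this] [N poet]]]]]]]]]]
The words 'whether every manuscript thought this poet' are exhaustively dominated by a single CP node (built by CP → C S), so they form a constituent.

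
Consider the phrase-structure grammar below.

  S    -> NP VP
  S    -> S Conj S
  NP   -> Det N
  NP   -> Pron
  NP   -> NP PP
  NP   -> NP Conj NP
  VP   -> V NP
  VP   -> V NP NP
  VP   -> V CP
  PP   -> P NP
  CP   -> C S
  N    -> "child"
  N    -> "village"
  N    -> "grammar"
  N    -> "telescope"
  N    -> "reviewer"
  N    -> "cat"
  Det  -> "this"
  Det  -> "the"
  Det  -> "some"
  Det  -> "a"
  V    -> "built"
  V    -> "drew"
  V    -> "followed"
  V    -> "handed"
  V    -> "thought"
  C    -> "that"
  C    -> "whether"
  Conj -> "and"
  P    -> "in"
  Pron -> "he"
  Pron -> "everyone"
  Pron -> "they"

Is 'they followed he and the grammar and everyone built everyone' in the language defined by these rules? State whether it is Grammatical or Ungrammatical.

Grammatical

S
  S
    NP
      Pron: they
    VP
      V: followed
      NP
        Pron: he
  Conj: and
  S
    NP
      NP
        Det: the
        N: grammar
      Conj: and
      NP
        Pron: everyone
    VP
      V: built
      NP
        Pron: everyone
Every word is introduced by a lexical rule and the phrasal rules combine the resulting categories into a single S.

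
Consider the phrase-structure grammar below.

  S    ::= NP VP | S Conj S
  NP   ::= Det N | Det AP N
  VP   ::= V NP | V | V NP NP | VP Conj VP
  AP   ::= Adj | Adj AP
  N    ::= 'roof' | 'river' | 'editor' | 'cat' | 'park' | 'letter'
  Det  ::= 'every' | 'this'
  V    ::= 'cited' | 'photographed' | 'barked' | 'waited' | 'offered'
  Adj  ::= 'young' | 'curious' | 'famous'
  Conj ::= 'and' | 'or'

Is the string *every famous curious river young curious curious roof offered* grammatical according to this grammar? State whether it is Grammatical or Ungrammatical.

An N word can never sit immediately before an Adj word in any string this grammar generates, so the substring 'river young' rules out a derivation.

Ungrammatical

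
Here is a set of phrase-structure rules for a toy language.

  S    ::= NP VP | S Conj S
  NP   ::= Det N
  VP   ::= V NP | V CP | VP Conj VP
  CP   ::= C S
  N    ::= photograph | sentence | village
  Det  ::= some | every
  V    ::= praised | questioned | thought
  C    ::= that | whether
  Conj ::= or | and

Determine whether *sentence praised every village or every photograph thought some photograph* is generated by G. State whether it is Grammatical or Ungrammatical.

For S → NP VP, no prefix of the string parses as an NP. The alternative S rule S → S Conj S likewise has no satisfying split.

Ungrammatical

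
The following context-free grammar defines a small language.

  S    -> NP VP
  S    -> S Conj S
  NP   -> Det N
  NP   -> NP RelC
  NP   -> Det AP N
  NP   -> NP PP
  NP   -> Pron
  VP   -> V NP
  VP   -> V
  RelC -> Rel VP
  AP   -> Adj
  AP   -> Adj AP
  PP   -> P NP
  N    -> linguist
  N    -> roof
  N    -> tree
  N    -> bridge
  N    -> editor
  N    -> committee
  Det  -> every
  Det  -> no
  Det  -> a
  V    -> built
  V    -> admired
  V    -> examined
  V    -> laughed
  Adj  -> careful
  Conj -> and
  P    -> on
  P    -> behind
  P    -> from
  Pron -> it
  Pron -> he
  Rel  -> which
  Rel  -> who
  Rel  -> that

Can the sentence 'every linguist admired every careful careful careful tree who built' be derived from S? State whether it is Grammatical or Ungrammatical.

[S [NP [Det every] [N linguist]] [VP [V admired] [NP [NP [Det every] [AP [Adj careful] [AP [Adj careful] [AP [Adj careful]]]] [N tree]] [RelC [Rel who] [VP [V built]]]]]]
Every word is introduced by a lexical rule and the phrasal rules combine the resulting categories into a single S.

Grammatical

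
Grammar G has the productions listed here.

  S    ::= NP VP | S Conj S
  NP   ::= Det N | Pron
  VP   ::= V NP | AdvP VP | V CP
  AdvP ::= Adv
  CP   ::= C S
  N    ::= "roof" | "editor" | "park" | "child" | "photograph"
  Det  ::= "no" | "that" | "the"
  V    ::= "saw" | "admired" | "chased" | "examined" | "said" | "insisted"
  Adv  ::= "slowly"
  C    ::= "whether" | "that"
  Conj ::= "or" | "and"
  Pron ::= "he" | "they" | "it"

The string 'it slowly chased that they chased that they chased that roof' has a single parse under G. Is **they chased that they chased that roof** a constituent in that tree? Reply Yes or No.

[S [NP [Pron it]] [VP [AdvP [Adv slowly]] [VP [V chased] [CP [C that] [S [NP [Pron they]] [VP [V chased] [CP [C that] [S [NP [Pron they]] [VP [V chased] [NP [Det that] [N roof]]]]]]]]]]]
The words 'they chased that they chased that roof' are exhaustively dominated by a single S node (built by S → NP VP), so they form a constituent.

Yes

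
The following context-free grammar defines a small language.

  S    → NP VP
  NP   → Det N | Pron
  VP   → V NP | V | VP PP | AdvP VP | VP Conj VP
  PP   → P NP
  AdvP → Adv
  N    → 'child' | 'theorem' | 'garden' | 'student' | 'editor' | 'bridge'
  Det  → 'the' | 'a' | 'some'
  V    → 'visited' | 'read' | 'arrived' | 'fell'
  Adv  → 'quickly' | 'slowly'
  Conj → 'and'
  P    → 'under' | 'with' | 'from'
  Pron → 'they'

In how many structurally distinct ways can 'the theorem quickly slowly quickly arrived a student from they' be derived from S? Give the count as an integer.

Two of the 4 distinct bracketings:
[S [NP [Det the] [N theorem]] [VP [VP [AdvP [Adv quickly]] [VP [AdvP [Adv slowly]] [VP [AdvP [Adv quickly]] [VP [V arrived] [NP [Det a] [N student]]]]]] [PP [P from] [NP [Pron they]]]]]
[S [NP [Det the] [N theorem]] [VP [AdvP [Adv quickly]] [VP [VP [AdvP [Adv slowly]] [VP [AdvP [Adv quickly]] [VP [V arrived] [NP [Det a] [N student]]]]] [PP [P from] [NP [Pron they]]]]]]
The trees differ in how a recursive rule is bracketed over the same span.

4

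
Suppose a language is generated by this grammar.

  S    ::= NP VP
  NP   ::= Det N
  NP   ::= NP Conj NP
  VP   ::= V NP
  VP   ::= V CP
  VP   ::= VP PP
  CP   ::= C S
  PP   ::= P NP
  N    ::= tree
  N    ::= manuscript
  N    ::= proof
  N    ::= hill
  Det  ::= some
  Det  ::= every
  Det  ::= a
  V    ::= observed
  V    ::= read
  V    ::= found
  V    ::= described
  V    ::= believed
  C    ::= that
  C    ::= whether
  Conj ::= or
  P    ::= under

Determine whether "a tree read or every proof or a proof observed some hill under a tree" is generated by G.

Ungrammatical

A V word can never sit immediately before a Conj word in any string this grammar generates, so the substring 'read or' rules out a derivation.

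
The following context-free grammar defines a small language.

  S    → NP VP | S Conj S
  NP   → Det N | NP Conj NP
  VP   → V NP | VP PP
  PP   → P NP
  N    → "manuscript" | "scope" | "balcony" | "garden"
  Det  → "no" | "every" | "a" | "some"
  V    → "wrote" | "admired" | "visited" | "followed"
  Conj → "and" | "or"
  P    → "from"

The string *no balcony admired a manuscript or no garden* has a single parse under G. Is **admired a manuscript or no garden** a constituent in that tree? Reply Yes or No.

Yes

[S [NP [Det no] [N balcony]] [VP [V admired] [NP [NP [Det a] [N manuscript]] [Conj or] [NP [Det no] [N garden]]]]]
The words 'admired a manuscript or no garden' are exhaustively dominated by a single VP node (built by VP → V NP), so they form a constituent.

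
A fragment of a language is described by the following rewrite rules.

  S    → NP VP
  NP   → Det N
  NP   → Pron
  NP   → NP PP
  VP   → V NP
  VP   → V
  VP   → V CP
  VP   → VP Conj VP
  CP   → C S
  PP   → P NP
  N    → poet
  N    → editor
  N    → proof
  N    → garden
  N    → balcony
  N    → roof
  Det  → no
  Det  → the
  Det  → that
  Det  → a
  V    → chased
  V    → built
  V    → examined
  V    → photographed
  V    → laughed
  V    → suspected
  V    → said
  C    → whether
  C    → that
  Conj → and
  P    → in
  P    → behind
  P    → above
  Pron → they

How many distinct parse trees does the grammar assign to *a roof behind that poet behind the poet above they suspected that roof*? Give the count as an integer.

5

Two of the 5 distinct bracketings:
[S [NP [NP [Det a] [N roof]] [PP [P behind] [NP [NP [Det that] [N poet]] [PP [P behind] [NP [NP [Det the] [N poet]] [PP [P above] [NP [Pron they]]]]]]]] [VP [V suspected] [NP [Det that] [N roof]]]]
[S [NP [NP [Det a] [N roof]] [PP [P behind] [NP [NP [NP [Det that] [N poet]] [PP [P behind] [NP [Det the] [N poet]]]] [PP [P above] [NP [Pron they]]]]]] [VP [V suspected] [NP [Det that] [N roof]]]]
The trees differ in how a recursive rule is bracketed over the same span.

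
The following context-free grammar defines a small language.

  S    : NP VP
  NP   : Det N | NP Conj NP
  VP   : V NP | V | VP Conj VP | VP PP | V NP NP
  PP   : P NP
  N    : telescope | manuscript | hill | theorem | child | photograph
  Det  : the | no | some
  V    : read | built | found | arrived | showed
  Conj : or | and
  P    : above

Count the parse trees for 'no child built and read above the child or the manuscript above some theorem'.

3

Two of the 3 distinct bracketings:
[S [NP [Det no] [N child]] [VP [VP [V built]] [Conj and] [VP [VP [VP [V read]] [PP [P above] [NP [NP [Det the] [N child]] [Conj or] [NP [Det the] [N manuscript]]]]] [PP [P above] [NP [Det some] [N theorem]]]]]]
[S [NP [Det no] [N child]] [VP [VP [VP [V built]] [Conj and] [VP [VP [V read]] [PP [P above] [NP [NP [Det the] [N child]] [Conj or] [NP [Det the] [N manuscript]]]]]] [PP [P above] [NP [Det some] [N theorem]]]]]
The trees differ in how a recursive rule is bracketed over the same span.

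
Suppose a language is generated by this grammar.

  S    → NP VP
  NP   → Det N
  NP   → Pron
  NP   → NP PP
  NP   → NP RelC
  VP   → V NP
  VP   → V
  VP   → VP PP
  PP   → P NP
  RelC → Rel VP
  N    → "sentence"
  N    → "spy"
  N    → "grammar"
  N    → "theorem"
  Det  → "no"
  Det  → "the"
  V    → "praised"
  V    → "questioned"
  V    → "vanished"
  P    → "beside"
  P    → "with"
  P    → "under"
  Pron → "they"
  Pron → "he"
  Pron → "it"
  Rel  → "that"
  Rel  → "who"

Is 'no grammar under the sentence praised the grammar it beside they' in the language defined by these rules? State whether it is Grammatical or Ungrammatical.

Ungrammatical

An N word can never sit immediately before a Pron word in any string this grammar generates, so the substring 'grammar it' rules out a derivation.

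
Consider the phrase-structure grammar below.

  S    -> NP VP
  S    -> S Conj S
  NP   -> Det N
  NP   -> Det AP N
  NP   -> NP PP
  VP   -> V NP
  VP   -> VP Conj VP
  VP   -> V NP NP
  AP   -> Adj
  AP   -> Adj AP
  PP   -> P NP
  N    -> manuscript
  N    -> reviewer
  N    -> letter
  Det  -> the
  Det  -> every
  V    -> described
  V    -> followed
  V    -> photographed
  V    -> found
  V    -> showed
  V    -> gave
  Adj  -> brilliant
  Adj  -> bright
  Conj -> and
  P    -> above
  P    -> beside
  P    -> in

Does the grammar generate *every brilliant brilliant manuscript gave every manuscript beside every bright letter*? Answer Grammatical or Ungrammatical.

S
  NP
    Det: every
    AP
      Adj: brilliant
      AP
        Adj: brilliant
    N: manuscript
  VP
    V: gave
    NP
      NP
        Det: every
        N: manuscript
      PP
        P: beside
        NP
          Det: every
          AP
            Adj: bright
          N: letter
The bracketing above is licensed at every node by one of the given productions, with S at the root.

Grammatical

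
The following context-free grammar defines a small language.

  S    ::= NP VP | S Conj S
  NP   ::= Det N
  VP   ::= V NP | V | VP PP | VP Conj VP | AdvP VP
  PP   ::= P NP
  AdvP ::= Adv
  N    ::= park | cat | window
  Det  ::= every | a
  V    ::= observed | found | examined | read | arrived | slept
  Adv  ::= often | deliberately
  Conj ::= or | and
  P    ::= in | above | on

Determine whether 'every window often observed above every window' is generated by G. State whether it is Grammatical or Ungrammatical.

[S [NP [Det every] [N window]] [VP [VP [AdvP [Adv often]] [VP [V observed]]] [PP [P above] [NP [Det every] [N window]]]]]
The bracketing above is licensed at every node by one of the given productions, with S at the root.

Grammatical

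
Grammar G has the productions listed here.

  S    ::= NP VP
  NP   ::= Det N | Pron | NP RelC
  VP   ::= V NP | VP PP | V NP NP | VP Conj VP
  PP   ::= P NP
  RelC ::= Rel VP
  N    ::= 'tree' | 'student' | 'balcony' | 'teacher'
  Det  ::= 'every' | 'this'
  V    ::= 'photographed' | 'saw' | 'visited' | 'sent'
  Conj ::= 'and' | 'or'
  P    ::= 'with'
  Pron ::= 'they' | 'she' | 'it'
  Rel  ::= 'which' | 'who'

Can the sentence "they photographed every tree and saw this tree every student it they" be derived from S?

For S → NP VP, the only prefix that parses as NP is 'they', but the remainder 'photographed every tree and saw this tree every student it they' is not a VP under these rules.

Ungrammatical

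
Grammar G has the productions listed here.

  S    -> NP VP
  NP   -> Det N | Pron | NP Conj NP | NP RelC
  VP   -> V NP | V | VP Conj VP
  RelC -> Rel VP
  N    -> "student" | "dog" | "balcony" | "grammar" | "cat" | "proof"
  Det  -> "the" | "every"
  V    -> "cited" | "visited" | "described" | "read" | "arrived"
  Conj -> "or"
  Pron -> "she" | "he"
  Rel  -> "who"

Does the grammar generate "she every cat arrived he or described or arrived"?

Ungrammatical

A Pron word can never sit immediately before a Det word in any string this grammar generates, so the substring 'she every' rules out a derivation.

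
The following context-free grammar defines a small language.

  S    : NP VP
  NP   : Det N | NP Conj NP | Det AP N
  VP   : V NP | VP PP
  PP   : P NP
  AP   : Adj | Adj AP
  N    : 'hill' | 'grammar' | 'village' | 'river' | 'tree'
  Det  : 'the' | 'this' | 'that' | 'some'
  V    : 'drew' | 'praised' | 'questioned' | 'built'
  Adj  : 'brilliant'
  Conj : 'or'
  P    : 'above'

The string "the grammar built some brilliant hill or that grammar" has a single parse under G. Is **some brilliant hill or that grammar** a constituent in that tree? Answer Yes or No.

[S [NP [Det the] [N grammar]] [VP [V built] [NP [NP [Det some] [AP [Adj brilliant]] [N hill]] [Conj or] [NP [Det that] [N grammar]]]]]
The words 'some brilliant hill or that grammar' are exhaustively dominated by a single NP node (built by NP → NP Conj NP), so they form a constituent.

Yes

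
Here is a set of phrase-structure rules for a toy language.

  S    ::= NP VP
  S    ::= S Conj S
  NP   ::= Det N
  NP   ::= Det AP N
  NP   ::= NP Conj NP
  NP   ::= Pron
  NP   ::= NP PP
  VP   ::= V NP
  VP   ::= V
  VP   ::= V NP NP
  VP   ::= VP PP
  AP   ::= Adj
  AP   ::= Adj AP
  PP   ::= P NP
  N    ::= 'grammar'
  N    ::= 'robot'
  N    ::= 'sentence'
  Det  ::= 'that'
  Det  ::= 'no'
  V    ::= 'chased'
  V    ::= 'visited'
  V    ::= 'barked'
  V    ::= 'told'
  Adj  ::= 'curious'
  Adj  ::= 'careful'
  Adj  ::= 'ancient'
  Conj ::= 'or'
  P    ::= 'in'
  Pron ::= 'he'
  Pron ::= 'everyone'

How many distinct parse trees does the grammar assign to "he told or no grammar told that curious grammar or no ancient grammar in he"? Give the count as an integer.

Two of the 3 distinct bracketings:
[S [S [NP [Pron he]] [VP [V told]]] [Conj or] [S [NP [Det no] [N grammar]] [VP [V told] [NP [NP [Det that] [AP [Adj curious]] [N grammar]] [Conj or] [NP [NP [Det no] [AP [Adj ancient]] [N grammar]] [PP [P in] [NP [Pron he]]]]]]]]
[S [S [NP [Pron he]] [VP [V told]]] [Conj or] [S [NP [Det no] [N grammar]] [VP [V told] [NP [NP [NP [Det that] [AP [Adj curious]] [N grammar]] [Conj or] [NP [Det no] [AP [Adj ancient]] [N grammar]]] [PP [P in] [NP [Pron he]]]]]]]
The trees differ in how a recursive rule is bracketed over the same span.

3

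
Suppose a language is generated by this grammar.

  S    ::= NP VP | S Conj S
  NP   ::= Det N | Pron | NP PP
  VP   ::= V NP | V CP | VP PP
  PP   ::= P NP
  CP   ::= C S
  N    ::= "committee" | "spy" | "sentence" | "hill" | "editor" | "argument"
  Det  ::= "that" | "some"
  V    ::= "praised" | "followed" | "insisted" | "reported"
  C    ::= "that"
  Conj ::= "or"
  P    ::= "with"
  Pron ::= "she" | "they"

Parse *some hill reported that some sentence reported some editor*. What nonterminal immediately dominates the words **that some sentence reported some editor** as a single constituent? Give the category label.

CP

S
  NP
    Det: some
    N: hill
  VP
    V: reported
    CP
      C: that
      S
        NP
          Det: some
          N: sentence
        VP
          V: reported
          NP
            Det: some
            N: editor
The span 'that some sentence reported some editor' is the CP node built by CP → C S.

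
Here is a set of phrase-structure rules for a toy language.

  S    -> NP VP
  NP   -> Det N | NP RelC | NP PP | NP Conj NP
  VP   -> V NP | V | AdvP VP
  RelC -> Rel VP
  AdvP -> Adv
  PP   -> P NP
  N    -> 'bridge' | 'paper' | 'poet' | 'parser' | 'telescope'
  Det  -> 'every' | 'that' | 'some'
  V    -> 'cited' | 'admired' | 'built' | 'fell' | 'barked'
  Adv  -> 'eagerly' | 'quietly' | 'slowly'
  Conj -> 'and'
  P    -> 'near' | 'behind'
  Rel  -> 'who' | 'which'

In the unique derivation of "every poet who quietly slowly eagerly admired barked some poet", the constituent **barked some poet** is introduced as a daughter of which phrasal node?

[S [NP [NP [Det every] [N poet]] [RelC [Rel who] [VP [AdvP [Adv quietly]] [VP [AdvP [Adv slowly]] [VP [AdvP [Adv eagerly]] [VP [V admired]]]]]]] [VP [V barked] [NP [Det some] [N poet]]]]
The span 'barked some poet' is the VP node built by VP → V NP.
Its mother is the S built by S → NP VP.

S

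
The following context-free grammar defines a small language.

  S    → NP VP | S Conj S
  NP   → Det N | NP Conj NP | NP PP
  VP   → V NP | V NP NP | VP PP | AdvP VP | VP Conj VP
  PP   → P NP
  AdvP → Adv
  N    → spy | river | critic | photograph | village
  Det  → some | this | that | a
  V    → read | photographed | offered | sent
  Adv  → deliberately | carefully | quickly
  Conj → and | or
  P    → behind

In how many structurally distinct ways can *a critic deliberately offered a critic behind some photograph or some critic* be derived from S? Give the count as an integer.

4

Two of the 4 distinct bracketings:
[S [NP [Det a] [N critic]] [VP [VP [AdvP [Adv deliberately]] [VP [V offered] [NP [Det a] [N critic]]]] [PP [P behind] [NP [NP [Det some] [N photograph]] [Conj or] [NP [Det some] [N critic]]]]]]
[S [NP [Det a] [N critic]] [VP [AdvP [Adv deliberately]] [VP [V offered] [NP [NP [NP [Det a] [N critic]] [PP [P behind] [NP [Det some] [N photograph]]]] [Conj or] [NP [Det some] [N critic]]]]]]
The difference turns on whether NP → NP PP is used at the relevant span, versus an alternative expansion of NP.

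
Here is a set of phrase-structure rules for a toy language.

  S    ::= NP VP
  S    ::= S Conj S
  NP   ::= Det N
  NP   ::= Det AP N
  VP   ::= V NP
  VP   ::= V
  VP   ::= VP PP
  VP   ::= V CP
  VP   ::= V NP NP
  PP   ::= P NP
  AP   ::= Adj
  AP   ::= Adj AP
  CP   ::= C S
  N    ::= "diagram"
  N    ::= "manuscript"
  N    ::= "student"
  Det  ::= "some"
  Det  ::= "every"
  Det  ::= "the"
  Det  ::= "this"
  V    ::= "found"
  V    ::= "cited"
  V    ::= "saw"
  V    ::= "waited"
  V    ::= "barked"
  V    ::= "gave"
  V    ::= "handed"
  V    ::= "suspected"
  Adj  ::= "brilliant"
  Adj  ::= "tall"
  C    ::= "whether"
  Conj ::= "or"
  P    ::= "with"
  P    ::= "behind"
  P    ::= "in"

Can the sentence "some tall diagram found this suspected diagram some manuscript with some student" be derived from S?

A Det word can never sit immediately before a V word in any string this grammar generates, so the substring 'this suspected' rules out a derivation.

Ungrammatical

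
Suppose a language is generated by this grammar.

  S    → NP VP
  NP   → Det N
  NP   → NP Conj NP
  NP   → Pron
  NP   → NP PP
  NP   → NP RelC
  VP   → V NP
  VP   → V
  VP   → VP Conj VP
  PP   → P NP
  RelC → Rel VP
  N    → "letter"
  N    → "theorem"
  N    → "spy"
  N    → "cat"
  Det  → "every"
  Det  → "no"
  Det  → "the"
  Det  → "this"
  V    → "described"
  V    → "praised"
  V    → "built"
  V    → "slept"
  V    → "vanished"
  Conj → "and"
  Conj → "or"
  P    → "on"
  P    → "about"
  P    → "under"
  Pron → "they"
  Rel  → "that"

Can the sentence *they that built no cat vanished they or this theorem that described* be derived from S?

Grammatical

[S [NP [NP [Pron they]] [RelC [Rel that] [VP [V built] [NP [Det no] [N cat]]]]] [VP [V vanished] [NP [NP [Pron they]] [Conj or] [NP [NP [Det this] [N theorem]] [RelC [Rel that] [VP [V described]]]]]]]
Each bracket corresponds to one application of a listed rule, so the string is derivable from S.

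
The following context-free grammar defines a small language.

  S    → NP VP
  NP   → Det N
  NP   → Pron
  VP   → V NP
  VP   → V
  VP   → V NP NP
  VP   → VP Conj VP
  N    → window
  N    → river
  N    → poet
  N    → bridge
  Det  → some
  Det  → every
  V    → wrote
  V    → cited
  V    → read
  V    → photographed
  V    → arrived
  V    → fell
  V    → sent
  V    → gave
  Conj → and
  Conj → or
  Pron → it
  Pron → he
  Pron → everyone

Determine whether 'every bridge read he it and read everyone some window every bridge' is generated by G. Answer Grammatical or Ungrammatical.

For S → NP VP, the only prefix that parses as NP is 'every bridge', but the remainder 'read he it and read everyone some window every bridge' is not a VP under these rules.

Ungrammatical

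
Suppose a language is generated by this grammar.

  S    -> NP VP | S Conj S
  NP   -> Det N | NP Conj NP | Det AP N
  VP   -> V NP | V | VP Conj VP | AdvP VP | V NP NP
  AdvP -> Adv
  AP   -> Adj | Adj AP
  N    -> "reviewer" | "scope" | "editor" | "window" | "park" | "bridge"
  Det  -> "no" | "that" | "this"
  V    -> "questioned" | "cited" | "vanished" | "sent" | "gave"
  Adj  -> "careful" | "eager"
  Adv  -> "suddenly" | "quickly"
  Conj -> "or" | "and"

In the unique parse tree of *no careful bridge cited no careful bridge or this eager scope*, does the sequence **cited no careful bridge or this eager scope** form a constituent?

[S [NP [Det no] [AP [Adj careful]] [N bridge]] [VP [V cited] [NP [NP [Det no] [AP [Adj careful]] [N bridge]] [Conj or] [NP [Det this] [AP [Adj eager]] [N scope]]]]]
The words 'cited no careful bridge or this eager scope' are exhaustively dominated by a single VP node (built by VP → V NP), so they form a constituent.

Yes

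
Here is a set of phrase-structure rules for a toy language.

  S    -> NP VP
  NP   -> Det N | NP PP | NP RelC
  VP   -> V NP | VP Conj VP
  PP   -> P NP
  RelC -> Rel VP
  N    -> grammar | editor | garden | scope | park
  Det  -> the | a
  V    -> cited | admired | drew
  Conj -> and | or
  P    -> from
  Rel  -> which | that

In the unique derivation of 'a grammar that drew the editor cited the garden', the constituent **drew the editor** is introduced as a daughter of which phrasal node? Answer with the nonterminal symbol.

[S [NP [NP [Det a] [N grammar]] [RelC [Rel that] [VP [V drew] [NP [Det the] [N editor]]]]] [VP [V cited] [NP [Det the] [N garden]]]]
The span 'drew the editor' is the VP node built by VP → V NP.
Its mother is the RelC built by RelC → Rel VP.

RelC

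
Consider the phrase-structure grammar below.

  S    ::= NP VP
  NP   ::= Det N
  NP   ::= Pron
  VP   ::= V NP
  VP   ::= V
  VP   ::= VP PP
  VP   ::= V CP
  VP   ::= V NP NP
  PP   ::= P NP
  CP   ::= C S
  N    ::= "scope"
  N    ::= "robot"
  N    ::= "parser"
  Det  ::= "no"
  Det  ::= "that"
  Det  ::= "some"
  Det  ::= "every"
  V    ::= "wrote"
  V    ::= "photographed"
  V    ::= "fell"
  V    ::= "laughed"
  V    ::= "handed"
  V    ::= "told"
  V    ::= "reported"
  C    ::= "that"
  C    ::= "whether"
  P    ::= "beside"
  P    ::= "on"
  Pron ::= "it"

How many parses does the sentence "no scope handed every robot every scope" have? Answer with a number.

1

[S [NP [Det no] [N scope]] [VP [V handed] [NP [Det every] [N robot]] [NP [Det every] [N scope]]]]
No rule offers an alternative attachment or grouping for any span, so this is the only derivation.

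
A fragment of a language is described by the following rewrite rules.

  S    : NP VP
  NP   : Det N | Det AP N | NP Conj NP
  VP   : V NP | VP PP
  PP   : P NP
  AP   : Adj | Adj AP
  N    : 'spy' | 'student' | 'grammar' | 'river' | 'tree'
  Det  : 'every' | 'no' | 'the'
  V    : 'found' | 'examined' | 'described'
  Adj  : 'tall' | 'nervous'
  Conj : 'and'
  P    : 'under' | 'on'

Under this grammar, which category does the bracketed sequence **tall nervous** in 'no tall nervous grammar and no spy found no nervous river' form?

AP

S
  NP
    NP
      Det: no
      AP
        Adj: tall
        AP
          Adj: nervous
      N: grammar
    Conj: and
    NP
      Det: no
      N: spy
  VP
    V: found
    NP
      Det: no
      AP
        Adj: nervous
      N: river
The span 'tall nervous' is the AP node built by AP → Adj AP.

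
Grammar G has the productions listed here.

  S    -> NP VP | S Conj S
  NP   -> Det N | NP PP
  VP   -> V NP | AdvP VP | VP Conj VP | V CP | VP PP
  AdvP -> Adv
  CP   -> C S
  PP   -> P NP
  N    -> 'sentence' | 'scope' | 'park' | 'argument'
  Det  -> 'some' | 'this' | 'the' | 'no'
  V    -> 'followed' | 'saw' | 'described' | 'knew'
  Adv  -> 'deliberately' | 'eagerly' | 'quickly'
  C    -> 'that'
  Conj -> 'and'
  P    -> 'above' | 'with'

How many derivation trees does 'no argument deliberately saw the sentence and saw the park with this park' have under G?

7

Two of the 7 distinct bracketings:
[S [NP [Det no] [N argument]] [VP [AdvP [Adv deliberately]] [VP [VP [V saw] [NP [Det the] [N sentence]]] [Conj and] [VP [V saw] [NP [NP [Det the] [N park]] [PP [P with] [NP [Det this] [N park]]]]]]]]
[S [NP [Det no] [N argument]] [VP [AdvP [Adv deliberately]] [VP [VP [V saw] [NP [Det the] [N sentence]]] [Conj and] [VP [VP [V saw] [NP [Det the] [N park]]] [PP [P with] [NP [Det this] [N park]]]]]]]
The difference turns on whether NP → NP PP is used at the relevant span, versus an alternative expansion of NP.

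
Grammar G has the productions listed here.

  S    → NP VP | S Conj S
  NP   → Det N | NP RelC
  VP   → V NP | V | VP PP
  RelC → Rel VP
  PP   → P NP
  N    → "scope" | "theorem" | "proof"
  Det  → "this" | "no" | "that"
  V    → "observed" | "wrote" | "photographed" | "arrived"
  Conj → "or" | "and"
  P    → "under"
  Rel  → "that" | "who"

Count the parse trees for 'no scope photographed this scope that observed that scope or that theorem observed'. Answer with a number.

1

[S [S [NP [Det no] [N scope]] [VP [V photographed] [NP [NP [Det this] [N scope]] [RelC [Rel that] [VP [V observed] [NP [Det that] [N scope]]]]]]] [Conj or] [S [NP [Det that] [N theorem]] [VP [V observed]]]]
No rule offers an alternative attachment or grouping for any span, so this is the only derivation.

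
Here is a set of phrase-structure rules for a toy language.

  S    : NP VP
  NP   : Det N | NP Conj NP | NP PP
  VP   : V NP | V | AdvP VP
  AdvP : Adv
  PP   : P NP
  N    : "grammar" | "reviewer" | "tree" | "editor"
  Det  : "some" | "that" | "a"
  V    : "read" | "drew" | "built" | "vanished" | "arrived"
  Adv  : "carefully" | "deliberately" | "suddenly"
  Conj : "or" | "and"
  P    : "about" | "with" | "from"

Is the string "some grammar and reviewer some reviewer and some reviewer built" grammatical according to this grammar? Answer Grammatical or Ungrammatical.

A Conj word can never sit immediately before an N word in any string this grammar generates, so the substring 'and reviewer' rules out a derivation.

Ungrammatical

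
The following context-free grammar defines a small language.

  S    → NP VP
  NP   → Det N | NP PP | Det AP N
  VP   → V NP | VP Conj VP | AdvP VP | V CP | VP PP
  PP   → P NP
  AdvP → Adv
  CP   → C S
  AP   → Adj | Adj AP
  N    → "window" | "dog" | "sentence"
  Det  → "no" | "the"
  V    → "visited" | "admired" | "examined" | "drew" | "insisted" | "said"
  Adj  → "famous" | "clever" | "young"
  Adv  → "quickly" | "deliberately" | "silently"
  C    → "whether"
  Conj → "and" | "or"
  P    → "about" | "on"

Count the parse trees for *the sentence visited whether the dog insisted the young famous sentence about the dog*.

3

Two of the 3 distinct bracketings:
[S [NP [Det the] [N sentence]] [VP [V visited] [CP [C whether] [S [NP [Det the] [N dog]] [VP [V insisted] [NP [NP [Det the] [AP [Adj young] [AP [Adj famous]]] [N sentence]] [PP [P about] [NP [Det the] [N dog]]]]]]]]]
[S [NP [Det the] [N sentence]] [VP [V visited] [CP [C whether] [S [NP [Det the] [N dog]] [VP [VP [V insisted] [NP [Det the] [AP [Adj young] [AP [Adj famous]]] [N sentence]]] [PP [P about] [NP [Det the] [N dog]]]]]]]]
The difference turns on whether NP → NP PP is used at the relevant span, versus an alternative expansion of NP.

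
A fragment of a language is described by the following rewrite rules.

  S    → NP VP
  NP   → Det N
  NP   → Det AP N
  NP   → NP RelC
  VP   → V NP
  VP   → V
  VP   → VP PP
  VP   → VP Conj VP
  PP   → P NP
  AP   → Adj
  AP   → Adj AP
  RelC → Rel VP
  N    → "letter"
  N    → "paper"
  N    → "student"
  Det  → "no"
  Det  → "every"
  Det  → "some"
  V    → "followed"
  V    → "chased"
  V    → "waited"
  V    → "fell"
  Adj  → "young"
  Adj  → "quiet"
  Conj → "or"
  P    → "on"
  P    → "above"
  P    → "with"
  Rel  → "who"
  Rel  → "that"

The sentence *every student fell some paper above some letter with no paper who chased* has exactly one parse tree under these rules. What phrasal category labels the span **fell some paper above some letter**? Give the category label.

[S [NP [Det every] [N student]] [VP [VP [VP [V fell] [NP [Det some] [N paper]]] [PP [P above] [NP [Det some] [N letter]]]] [PP [P with] [NP [NP [Det no] [N paper]] [RelC [Rel who] [VP [V chased]]]]]]]
The span 'fell some paper above some letter' is the VP node built by VP → VP PP.

VP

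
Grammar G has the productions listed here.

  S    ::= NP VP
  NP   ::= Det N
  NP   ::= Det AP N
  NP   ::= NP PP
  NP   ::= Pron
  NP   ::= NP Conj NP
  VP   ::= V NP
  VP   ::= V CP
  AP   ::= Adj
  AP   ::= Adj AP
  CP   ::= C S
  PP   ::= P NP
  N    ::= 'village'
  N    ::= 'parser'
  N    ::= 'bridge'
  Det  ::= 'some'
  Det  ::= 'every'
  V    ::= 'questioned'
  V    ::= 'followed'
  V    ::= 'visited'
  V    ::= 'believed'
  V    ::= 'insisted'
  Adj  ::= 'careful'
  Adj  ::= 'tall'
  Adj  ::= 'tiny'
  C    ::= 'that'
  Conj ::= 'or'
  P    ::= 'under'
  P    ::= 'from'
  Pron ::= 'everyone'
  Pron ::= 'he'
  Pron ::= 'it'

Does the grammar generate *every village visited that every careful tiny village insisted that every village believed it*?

Grammatical

S
  NP
    Det: every
    N: village
  VP
    V: visited
    CP
      C: that
      S
        NP
          Det: every
          AP
            Adj: careful
            AP
              Adj: tiny
          N: village
        VP
          V: insisted
          CP
            C: that
            S
              NP
                Det: every
                N: village
              VP
                V: believed
                NP
                  Pron: it
Each bracket corresponds to one application of a listed rule, so the string is derivable from S.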